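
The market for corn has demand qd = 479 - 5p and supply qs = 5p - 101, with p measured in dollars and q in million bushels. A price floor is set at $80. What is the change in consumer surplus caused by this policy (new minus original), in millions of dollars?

Setting quantity demanded equal to quantity supplied, 479 - 5p = 5p - 101, gives p* = 58 and q* = 189.
Since 80 > 58, the floor is binding.
At p = 80: qd = 479 - 5·80 = 79 and qs = 5·80 - 101 = 299.
Consumer surplus without the control is ½ · (95.8 - 58) · 189 = 3572.1.
With the floor, consumers buy 79 units at 80, so CS = ½ · (95.8 - 80) · 79 = 624.1.
Change in consumer surplus = 624.1 - 3572.1 = -2948.

-2948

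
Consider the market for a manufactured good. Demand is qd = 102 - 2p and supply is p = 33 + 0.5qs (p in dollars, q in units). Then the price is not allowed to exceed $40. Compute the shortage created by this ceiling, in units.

8

Rearranging supply gives qs = 2p - 66. Without the control the market clears where 102 - 2p = 2p - 66, i.e. p* = 42 and q* = 18.
The ceiling of 40 is below the equilibrium price 42, so it binds.
At p = 40: qd = 102 - 2·40 = 22 and qs = 2·40 - 66 = 14.
Shortage = qd - qs = 22 - 14 = 8.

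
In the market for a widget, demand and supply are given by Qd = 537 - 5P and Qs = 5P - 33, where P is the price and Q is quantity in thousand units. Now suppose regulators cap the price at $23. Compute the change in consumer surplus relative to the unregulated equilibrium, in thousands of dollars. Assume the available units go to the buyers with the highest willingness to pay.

-102

Without the control the market clears where 537 - 5P = 5P - 33, i.e. P* = 57 and Q* = 252.
Since 23 < 57, the ceiling is binding.
At P = 23: Qd = 537 - 5·23 = 422 and Qs = 5·23 - 33 = 82.
Consumer surplus without the control is ½ · (107.4 - 57) · 252 = 6350.4.
With the ceiling, 82 units are sold at 23 (assume they go to the highest-value buyers). The demand price at Q = 82 is 91, so CS = ½ · [(107.4 - 23) + (91 - 23)] · 82 = 6248.4.
Change in consumer surplus = 6248.4 - 6350.4 = -102.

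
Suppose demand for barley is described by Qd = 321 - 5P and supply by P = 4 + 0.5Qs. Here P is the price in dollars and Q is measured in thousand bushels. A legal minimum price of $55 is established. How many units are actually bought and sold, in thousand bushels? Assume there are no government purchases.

46

Rearranging supply gives Qs = 2P - 8. Setting quantity demanded equal to quantity supplied, 321 - 5P = 2P - 8, gives P* = 47 and Q* = 86.
The floor of 55 is above the equilibrium price 47, so it binds.
At P = 55: Qd = 321 - 5·55 = 46 and Qs = 2·55 - 8 = 102.
The quantity actually transacted is the short side, demand: 46.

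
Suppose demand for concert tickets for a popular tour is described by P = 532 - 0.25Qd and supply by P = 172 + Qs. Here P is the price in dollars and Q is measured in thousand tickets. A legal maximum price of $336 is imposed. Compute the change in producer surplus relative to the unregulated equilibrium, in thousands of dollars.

Rearranging demand gives Qd = 2128 - 4P; rearranging supply gives Qs = P - 172. Setting quantity demanded equal to quantity supplied, 2128 - 4P = P - 172, gives P* = 460 and Q* = 288.
The ceiling of 336 is below the equilibrium price 460, so it binds.
At P = 336: Qd = 2128 - 4·336 = 784 and Qs = 336 - 172 = 164.
Producer surplus without the control is ½ · (460 - 172) · 288 = 41472.
With the ceiling, producers sell 164 units at 336, so PS = ½ · (336 - 172) · 164 = 13448.
Change in producer surplus = 13448 - 41472 = -28024.

-28024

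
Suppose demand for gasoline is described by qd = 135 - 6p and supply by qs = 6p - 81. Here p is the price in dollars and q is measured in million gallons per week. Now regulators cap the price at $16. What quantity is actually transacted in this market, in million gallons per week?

15

Equilibrium: 135 - 6p = 6p - 81, so 216 = 12p and p* = 18, q* = 27.
Because the ceiling (16) lies below the market-clearing price, it is binding.
At p = 16: qd = 135 - 6·16 = 39 and qs = 6·16 - 81 = 15.
The quantity actually transacted is the short side, supply: 15.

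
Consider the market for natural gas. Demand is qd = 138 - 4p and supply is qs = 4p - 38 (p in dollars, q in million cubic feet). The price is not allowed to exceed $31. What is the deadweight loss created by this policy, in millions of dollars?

In a free market, 138 - 4p = 4p - 38 gives the equilibrium p* = 22, q* = 50.
The ceiling of 31 is above the equilibrium price 22, so it is not binding; the market clears at p* = 22, q* = 50.
Since the control does not bind, no trades are prevented and deadweight loss is zero.

0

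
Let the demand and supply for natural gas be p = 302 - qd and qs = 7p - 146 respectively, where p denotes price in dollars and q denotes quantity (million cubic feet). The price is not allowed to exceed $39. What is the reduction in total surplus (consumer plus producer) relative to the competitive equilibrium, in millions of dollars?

8092

Rearranging demand gives qd = 302 - p. Equilibrium: 302 - p = 7p - 146, so 448 = 8p and p* = 56, q* = 246.
Since 39 < 56, the ceiling is binding.
At p = 39: qd = 302 - 39 = 263 and qs = 7·39 - 146 = 127.
Quantity traded falls to 127. At q = 127 the demand price is 302 - 127 = 175 and the supply price is (146 + 127)/7 = 39.
Deadweight loss = ½ · (175 - 39) · (246 - 127) = ½ · 136 · 119 = 8092.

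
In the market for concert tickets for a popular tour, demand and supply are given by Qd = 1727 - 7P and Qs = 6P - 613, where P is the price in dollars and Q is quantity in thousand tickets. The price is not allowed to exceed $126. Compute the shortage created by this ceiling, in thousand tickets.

Without the control the market clears where 1727 - 7P = 6P - 613, i.e. P* = 180 and Q* = 467.
Since 126 < 180, the ceiling is binding.
At P = 126: Qd = 1727 - 7·126 = 845 and Qs = 6·126 - 613 = 143.
Shortage = Qd - Qs = 845 - 143 = 702.

702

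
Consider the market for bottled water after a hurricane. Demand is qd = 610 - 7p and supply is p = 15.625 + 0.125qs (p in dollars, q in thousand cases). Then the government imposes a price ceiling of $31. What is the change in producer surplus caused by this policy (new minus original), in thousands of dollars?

-3510

Rearranging supply gives qs = 8p - 125. Setting quantity demanded equal to quantity supplied, 610 - 7p = 8p - 125, gives p* = 49 and q* = 267.
The ceiling of 31 is below the equilibrium price 49, so it binds.
At p = 31: qd = 610 - 7·31 = 393 and qs = 8·31 - 125 = 123.
Producer surplus without the control is ½ · (49 - 15.625) · 267 = 4455.5625.
With the ceiling, producers sell 123 units at 31, so PS = ½ · (31 - 15.625) · 123 = 945.5625.
Change in producer surplus = 945.5625 - 4455.5625 = -3510.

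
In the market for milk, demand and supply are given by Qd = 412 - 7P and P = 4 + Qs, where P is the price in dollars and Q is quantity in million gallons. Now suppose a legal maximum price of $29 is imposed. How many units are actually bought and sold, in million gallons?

25

Rearranging supply gives Qs = P - 4. Without the control the market clears where 412 - 7P = P - 4, i.e. P* = 52 and Q* = 48.
Because the ceiling (29) lies below the market-clearing price, it is binding.
At P = 29: Qd = 412 - 7·29 = 209 and Qs = 29 - 4 = 25.
The quantity actually transacted is the short side, supply: 25.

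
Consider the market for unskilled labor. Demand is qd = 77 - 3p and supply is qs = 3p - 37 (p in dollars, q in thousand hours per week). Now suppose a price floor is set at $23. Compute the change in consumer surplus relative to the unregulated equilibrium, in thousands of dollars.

Setting quantity demanded equal to quantity supplied, 77 - 3p = 3p - 37, gives p* = 19 and q* = 20.
Since 23 > 19, the floor is binding.
At p = 23: qd = 77 - 3·23 = 8 and qs = 3·23 - 37 = 32.
Consumer surplus without the control is ½ · (77/3 - 19) · 20 = 200/3.
With the floor, consumers buy 8 units at 23, so CS = ½ · (77/3 - 23) · 8 = 32/3.
Change in consumer surplus = 32/3 - 200/3 = -56.

-56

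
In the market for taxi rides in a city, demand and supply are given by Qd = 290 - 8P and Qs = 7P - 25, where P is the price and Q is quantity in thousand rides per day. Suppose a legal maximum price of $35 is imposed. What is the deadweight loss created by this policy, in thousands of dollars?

0

In a free market, 290 - 8P = 7P - 25 gives the equilibrium P* = 21, Q* = 122.
Since 35 is above P* = 21, the ceiling does not bind and the free-market outcome prevails.
Since the control does not bind, no trades are prevented and deadweight loss is zero.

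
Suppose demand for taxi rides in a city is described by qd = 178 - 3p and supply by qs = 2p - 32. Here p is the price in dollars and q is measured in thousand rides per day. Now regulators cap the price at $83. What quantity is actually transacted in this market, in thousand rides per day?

In a free market, 178 - 3p = 2p - 32 gives the equilibrium p* = 42, q* = 52.
The ceiling of 83 is above the equilibrium price 42, so it is not binding; the market clears at p* = 42, q* = 52.

52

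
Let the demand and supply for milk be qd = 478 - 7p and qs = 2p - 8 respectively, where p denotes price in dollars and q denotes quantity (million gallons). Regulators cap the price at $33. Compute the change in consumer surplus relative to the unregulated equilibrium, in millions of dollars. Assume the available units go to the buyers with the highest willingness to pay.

1092

Without the control the market clears where 478 - 7p = 2p - 8, i.e. p* = 54 and q* = 100.
Since 33 < 54, the ceiling is binding.
At p = 33: qd = 478 - 7·33 = 247 and qs = 2·33 - 8 = 58.
Consumer surplus without the control is ½ · (478/7 - 54) · 100 = 5000/7.
With the ceiling, 58 units are sold at 33 (assume they go to the highest-value buyers). The demand price at q = 58 is 60, so CS = ½ · [(478/7 - 33) + (60 - 33)] · 58 = 12644/7.
Change in consumer surplus = 12644/7 - 5000/7 = 1092.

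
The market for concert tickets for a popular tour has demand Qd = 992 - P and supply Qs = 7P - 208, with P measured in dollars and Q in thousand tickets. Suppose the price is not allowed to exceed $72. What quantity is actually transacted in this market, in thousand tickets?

296

In a free market, 992 - P = 7P - 208 gives the equilibrium P* = 150, Q* = 842.
Because the ceiling (72) lies below the market-clearing price, it is binding.
At P = 72: Qd = 992 - 72 = 920 and Qs = 7·72 - 208 = 296.
The quantity actually transacted is the short side, supply: 296.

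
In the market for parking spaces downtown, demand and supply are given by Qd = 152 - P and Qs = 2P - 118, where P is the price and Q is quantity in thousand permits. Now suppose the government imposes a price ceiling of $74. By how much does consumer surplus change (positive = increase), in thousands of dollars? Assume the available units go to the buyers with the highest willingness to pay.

Equilibrium: 152 - P = 2P - 118, so 270 = 3P and P* = 90, Q* = 62.
Because the ceiling (74) lies below the market-clearing price, it is binding.
At P = 74: Qd = 152 - 74 = 78 and Qs = 2·74 - 118 = 30.
Consumer surplus without the control is ½ · (152 - 90) · 62 = 1922.
With the ceiling, 30 units are sold at 74 (assume they go to the highest-value buyers). The demand price at Q = 30 is 122, so CS = ½ · [(152 - 74) + (122 - 74)] · 30 = 1890.
Change in consumer surplus = 1890 - 1922 = -32.

-32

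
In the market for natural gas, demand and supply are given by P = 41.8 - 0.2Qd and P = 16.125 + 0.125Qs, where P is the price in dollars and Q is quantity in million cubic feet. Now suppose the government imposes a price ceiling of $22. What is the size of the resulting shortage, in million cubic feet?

52

Rearranging demand gives Qd = 209 - 5P; rearranging supply gives Qs = 8P - 129. Equilibrium: 209 - 5P = 8P - 129, so 338 = 13P and P* = 26, Q* = 79.
Since 22 < 26, the ceiling is binding.
At P = 22: Qd = 209 - 5·22 = 99 and Qs = 8·22 - 129 = 47.
Shortage = Qd - Qs = 99 - 47 = 52.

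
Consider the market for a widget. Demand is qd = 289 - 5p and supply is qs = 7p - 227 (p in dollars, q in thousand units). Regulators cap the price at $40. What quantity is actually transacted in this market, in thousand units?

53

Equilibrium: 289 - 5p = 7p - 227, so 516 = 12p and p* = 43, q* = 74.
Since 40 < 43, the ceiling is binding.
At p = 40: qd = 289 - 5·40 = 89 and qs = 7·40 - 227 = 53.
The quantity actually transacted is the short side, supply: 53.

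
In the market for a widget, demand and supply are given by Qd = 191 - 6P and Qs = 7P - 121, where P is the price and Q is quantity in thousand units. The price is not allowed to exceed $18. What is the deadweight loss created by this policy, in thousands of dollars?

273

Without the control the market clears where 191 - 6P = 7P - 121, i.e. P* = 24 and Q* = 47.
Since 18 < 24, the ceiling is binding.
At P = 18: Qd = 191 - 6·18 = 83 and Qs = 7·18 - 121 = 5.
Quantity traded falls to 5. At Q = 5 the demand price is (191 - 5)/6 = 31 and the supply price is (121 + 5)/7 = 18.
Deadweight loss = ½ · (31 - 18) · (47 - 5) = ½ · 13 · 42 = 273.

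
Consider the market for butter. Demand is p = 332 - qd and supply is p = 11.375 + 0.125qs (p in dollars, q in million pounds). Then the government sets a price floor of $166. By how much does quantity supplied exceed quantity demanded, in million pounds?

1071

Rearranging demand gives qd = 332 - p; rearranging supply gives qs = 8p - 91. Setting quantity demanded equal to quantity supplied, 332 - p = 8p - 91, gives p* = 47 and q* = 285.
The floor of 166 is above the equilibrium price 47, so it binds.
At p = 166: qd = 332 - 166 = 166 and qs = 8·166 - 91 = 1237.
Surplus = qs - qd = 1237 - 166 = 1071.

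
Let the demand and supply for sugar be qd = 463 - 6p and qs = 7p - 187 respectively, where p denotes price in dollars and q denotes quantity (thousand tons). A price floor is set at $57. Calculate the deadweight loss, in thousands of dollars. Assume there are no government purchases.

Setting quantity demanded equal to quantity supplied, 463 - 6p = 7p - 187, gives p* = 50 and q* = 163.
Since 57 > 50, the floor is binding.
At p = 57: qd = 463 - 6·57 = 121 and qs = 7·57 - 187 = 212.
Quantity traded falls to 121. At q = 121 the demand price is (463 - 121)/6 = 57 and the supply price is (187 + 121)/7 = 44.
Deadweight loss = ½ · (57 - 44) · (163 - 121) = ½ · 13 · 42 = 273.

273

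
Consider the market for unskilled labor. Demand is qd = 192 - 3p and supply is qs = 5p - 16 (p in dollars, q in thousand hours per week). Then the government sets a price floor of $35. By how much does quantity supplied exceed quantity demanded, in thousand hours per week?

Setting quantity demanded equal to quantity supplied, 192 - 3p = 5p - 16, gives p* = 26 and q* = 114.
The floor of 35 is above the equilibrium price 26, so it binds.
At p = 35: qd = 192 - 3·35 = 87 and qs = 5·35 - 16 = 159.
Surplus = qs - qd = 159 - 87 = 72.

72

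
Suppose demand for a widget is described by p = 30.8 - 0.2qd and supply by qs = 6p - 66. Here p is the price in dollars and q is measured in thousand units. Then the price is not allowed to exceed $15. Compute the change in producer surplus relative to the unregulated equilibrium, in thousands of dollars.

Rearranging demand gives qd = 154 - 5p. Without the control the market clears where 154 - 5p = 6p - 66, i.e. p* = 20 and q* = 54.
Since 15 < 20, the ceiling is binding.
At p = 15: qd = 154 - 5·15 = 79 and qs = 6·15 - 66 = 24.
Producer surplus without the control is ½ · (20 - 11) · 54 = 243.
With the ceiling, producers sell 24 units at 15, so PS = ½ · (15 - 11) · 24 = 48.
Change in producer surplus = 48 - 243 = -195.

-195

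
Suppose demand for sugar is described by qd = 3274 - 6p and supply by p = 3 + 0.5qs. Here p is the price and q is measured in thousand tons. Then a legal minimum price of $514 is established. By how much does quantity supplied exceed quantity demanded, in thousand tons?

Rearranging supply gives qs = 2p - 6. Without the control the market clears where 3274 - 6p = 2p - 6, i.e. p* = 410 and q* = 814.
Since 514 > 410, the floor is binding.
At p = 514: qd = 3274 - 6·514 = 190 and qs = 2·514 - 6 = 1022.
Surplus = qs - qd = 1022 - 190 = 832.

832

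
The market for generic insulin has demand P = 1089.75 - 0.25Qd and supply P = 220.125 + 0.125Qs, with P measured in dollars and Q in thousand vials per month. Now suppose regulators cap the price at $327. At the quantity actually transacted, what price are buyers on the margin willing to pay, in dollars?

876

Rearranging demand gives Qd = 4359 - 4P; rearranging supply gives Qs = 8P - 1761. Setting quantity demanded equal to quantity supplied, 4359 - 4P = 8P - 1761, gives P* = 510 and Q* = 2319.
Because the ceiling (327) lies below the market-clearing price, it is binding.
At P = 327: Qd = 4359 - 4·327 = 3051 and Qs = 8·327 - 1761 = 855.
Only 855 units reach the market. On the demand curve, the marginal buyer's willingness to pay at Q = 855 is (4359 - 855)/4 = 876.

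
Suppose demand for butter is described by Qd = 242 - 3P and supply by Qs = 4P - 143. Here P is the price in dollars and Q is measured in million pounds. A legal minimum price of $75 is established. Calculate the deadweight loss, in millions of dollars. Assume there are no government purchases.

1050

Setting quantity demanded equal to quantity supplied, 242 - 3P = 4P - 143, gives P* = 55 and Q* = 77.
Since 75 > 55, the floor is binding.
At P = 75: Qd = 242 - 3·75 = 17 and Qs = 4·75 - 143 = 157.
Quantity traded falls to 17. At Q = 17 the demand price is (242 - 17)/3 = 75 and the supply price is (143 + 17)/4 = 40.
Deadweight loss = ½ · (75 - 40) · (77 - 17) = ½ · 35 · 60 = 1050.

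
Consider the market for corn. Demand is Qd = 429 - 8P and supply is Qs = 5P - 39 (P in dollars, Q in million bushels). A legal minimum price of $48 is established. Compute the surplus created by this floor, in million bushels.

156

In a free market, 429 - 8P = 5P - 39 gives the equilibrium P* = 36, Q* = 141.
The floor of 48 is above the equilibrium price 36, so it binds.
At P = 48: Qd = 429 - 8·48 = 45 and Qs = 5·48 - 39 = 201.
Surplus = Qs - Qd = 201 - 45 = 156.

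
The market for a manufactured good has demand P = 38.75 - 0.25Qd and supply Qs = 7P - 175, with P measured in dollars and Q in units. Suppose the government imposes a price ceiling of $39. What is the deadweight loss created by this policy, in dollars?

Rearranging demand gives Qd = 155 - 4P. In a free market, 155 - 4P = 7P - 175 gives the equilibrium P* = 30, Q* = 35.
Since 39 is above P* = 30, the ceiling does not bind and the free-market outcome prevails.
Since the control does not bind, no trades are prevented and deadweight loss is zero.

0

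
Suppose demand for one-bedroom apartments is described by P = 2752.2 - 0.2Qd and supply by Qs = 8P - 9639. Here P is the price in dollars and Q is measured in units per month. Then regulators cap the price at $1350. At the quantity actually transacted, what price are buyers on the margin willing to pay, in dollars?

2520

Rearranging demand gives Qd = 13761 - 5P. Without the control the market clears where 13761 - 5P = 8P - 9639, i.e. P* = 1800 and Q* = 4761.
Since 1350 < 1800, the ceiling is binding.
At P = 1350: Qd = 13761 - 5·1350 = 7011 and Qs = 8·1350 - 9639 = 1161.
Only 1161 units reach the market. On the demand curve, the marginal buyer's willingness to pay at Q = 1161 is (13761 - 1161)/5 = 2520.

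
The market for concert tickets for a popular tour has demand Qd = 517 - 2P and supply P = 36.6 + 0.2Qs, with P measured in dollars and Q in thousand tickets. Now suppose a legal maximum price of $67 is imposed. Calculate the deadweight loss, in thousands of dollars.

9528.75

Rearranging supply gives Qs = 5P - 183. Without the control the market clears where 517 - 2P = 5P - 183, i.e. P* = 100 and Q* = 317.
Since 67 < 100, the ceiling is binding.
At P = 67: Qd = 517 - 2·67 = 383 and Qs = 5·67 - 183 = 152.
Quantity traded falls to 152. At Q = 152 the demand price is (517 - 152)/2 = 182.5 and the supply price is (183 + 152)/5 = 67.
Deadweight loss = ½ · (182.5 - 67) · (317 - 152) = ½ · 115.5 · 165 = 9528.75.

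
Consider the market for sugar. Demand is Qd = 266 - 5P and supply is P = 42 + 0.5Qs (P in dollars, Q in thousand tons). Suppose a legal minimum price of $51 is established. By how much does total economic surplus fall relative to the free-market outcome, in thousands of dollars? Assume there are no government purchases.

Rearranging supply gives Qs = 2P - 84. Equilibrium: 266 - 5P = 2P - 84, so 350 = 7P and P* = 50, Q* = 16.
Because the floor (51) lies above the market-clearing price, it is binding.
At P = 51: Qd = 266 - 5·51 = 11 and Qs = 2·51 - 84 = 18.
Quantity traded falls to 11. At Q = 11 the demand price is (266 - 11)/5 = 51 and the supply price is (84 + 11)/2 = 47.5.
Deadweight loss = ½ · (51 - 47.5) · (16 - 11) = ½ · 3.5 · 5 = 8.75.

8.75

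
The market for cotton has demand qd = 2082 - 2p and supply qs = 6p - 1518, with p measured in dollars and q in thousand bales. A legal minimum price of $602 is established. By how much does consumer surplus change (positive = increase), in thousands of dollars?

Without the control the market clears where 2082 - 2p = 6p - 1518, i.e. p* = 450 and q* = 1182.
Because the floor (602) lies above the market-clearing price, it is binding.
At p = 602: qd = 2082 - 2·602 = 878 and qs = 6·602 - 1518 = 2094.
Consumer surplus without the control is ½ · (1041 - 450) · 1182 = 349281.
With the floor, consumers buy 878 units at 602, so CS = ½ · (1041 - 602) · 878 = 192721.
Change in consumer surplus = 192721 - 349281 = -156560.

-156560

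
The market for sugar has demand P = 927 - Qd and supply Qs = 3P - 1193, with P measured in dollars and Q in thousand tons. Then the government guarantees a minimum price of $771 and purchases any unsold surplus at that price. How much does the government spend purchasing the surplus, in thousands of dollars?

Rearranging demand gives Qd = 927 - P. Without the control the market clears where 927 - P = 3P - 1193, i.e. P* = 530 and Q* = 397.
The floor of 771 is above the equilibrium price 530, so it binds.
At P = 771: Qd = 927 - 771 = 156 and Qs = 3·771 - 1193 = 1120.
Surplus = Qs - Qd = 964.
Government expenditure = surplus × support price = 964 × 771 = 743244.

743244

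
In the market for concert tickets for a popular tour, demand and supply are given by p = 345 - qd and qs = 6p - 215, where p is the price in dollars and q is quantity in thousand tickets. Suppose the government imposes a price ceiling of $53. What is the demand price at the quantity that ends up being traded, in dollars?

Rearranging demand gives qd = 345 - p. Without the control the market clears where 345 - p = 6p - 215, i.e. p* = 80 and q* = 265.
Since 53 < 80, the ceiling is binding.
At p = 53: qd = 345 - 53 = 292 and qs = 6·53 - 215 = 103.
Only 103 units reach the market. On the demand curve, the marginal buyer's willingness to pay at q = 103 is (345 - 103) = 242.

242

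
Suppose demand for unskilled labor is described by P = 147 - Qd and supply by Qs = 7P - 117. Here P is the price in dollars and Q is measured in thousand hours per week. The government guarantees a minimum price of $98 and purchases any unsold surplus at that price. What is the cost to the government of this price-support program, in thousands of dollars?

50960

Rearranging demand gives Qd = 147 - P. Without the control the market clears where 147 - P = 7P - 117, i.e. P* = 33 and Q* = 114.
Since 98 > 33, the floor is binding.
At P = 98: Qd = 147 - 98 = 49 and Qs = 7·98 - 117 = 569.
Surplus = Qs - Qd = 520.
Government expenditure = surplus × support price = 520 × 98 = 50960.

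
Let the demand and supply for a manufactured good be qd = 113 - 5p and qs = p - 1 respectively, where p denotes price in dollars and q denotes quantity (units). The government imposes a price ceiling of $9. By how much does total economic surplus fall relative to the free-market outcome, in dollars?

60

Setting quantity demanded equal to quantity supplied, 113 - 5p = p - 1, gives p* = 19 and q* = 18.
Because the ceiling (9) lies below the market-clearing price, it is binding.
At p = 9: qd = 113 - 5·9 = 68 and qs = 9 - 1 = 8.
Quantity traded falls to 8. At q = 8 the demand price is (113 - 8)/5 = 21 and the supply price is 1 + 8 = 9.
Deadweight loss = ½ · (21 - 9) · (18 - 8) = ½ · 12 · 10 = 60.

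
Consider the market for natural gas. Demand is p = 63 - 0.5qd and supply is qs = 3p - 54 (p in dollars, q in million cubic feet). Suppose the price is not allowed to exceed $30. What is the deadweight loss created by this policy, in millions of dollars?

Rearranging demand gives qd = 126 - 2p. Setting quantity demanded equal to quantity supplied, 126 - 2p = 3p - 54, gives p* = 36 and q* = 54.
The ceiling of 30 is below the equilibrium price 36, so it binds.
At p = 30: qd = 126 - 2·30 = 66 and qs = 3·30 - 54 = 36.
Quantity traded falls to 36. At q = 36 the demand price is (126 - 36)/2 = 45 and the supply price is (54 + 36)/3 = 30.
Deadweight loss = ½ · (45 - 30) · (54 - 36) = ½ · 15 · 18 = 135.

135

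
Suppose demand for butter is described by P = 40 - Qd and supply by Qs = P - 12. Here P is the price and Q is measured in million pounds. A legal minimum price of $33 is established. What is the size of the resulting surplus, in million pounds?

Rearranging demand gives Qd = 40 - P. In a free market, 40 - P = P - 12 gives the equilibrium P* = 26, Q* = 14.
The floor of 33 is above the equilibrium price 26, so it binds.
At P = 33: Qd = 40 - 33 = 7 and Qs = 33 - 12 = 21.
Surplus = Qs - Qd = 21 - 7 = 14.

14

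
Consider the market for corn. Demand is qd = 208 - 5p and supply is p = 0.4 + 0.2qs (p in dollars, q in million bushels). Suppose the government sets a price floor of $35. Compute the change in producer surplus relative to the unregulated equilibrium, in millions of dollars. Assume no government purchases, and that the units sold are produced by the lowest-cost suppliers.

-28

Rearranging supply gives qs = 5p - 2. Equilibrium: 208 - 5p = 5p - 2, so 210 = 10p and p* = 21, q* = 103.
Because the floor (35) lies above the market-clearing price, it is binding.
At p = 35: qd = 208 - 5·35 = 33 and qs = 5·35 - 2 = 173.
Producer surplus without the control is ½ · (21 - 0.4) · 103 = 1060.9.
With the floor, 33 units are sold at 35. The supply price at q = 33 is 7, so PS = ½ · [(35 - 0.4) + (35 - 7)] · 33 = 1032.9.
Change in producer surplus = 1032.9 - 1060.9 = -28.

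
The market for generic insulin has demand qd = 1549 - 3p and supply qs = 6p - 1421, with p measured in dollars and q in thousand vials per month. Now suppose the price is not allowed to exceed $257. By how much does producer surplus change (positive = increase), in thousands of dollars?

Equilibrium: 1549 - 3p = 6p - 1421, so 2970 = 9p and p* = 330, q* = 559.
The ceiling of 257 is below the equilibrium price 330, so it binds.
At p = 257: qd = 1549 - 3·257 = 778 and qs = 6·257 - 1421 = 121.
Producer surplus without the control is ½ · (330 - 1421/6) · 559 = 312481/12.
With the ceiling, producers sell 121 units at 257, so PS = ½ · (257 - 1421/6) · 121 = 14641/12.
Change in producer surplus = 14641/12 - 312481/12 = -24820.

-24820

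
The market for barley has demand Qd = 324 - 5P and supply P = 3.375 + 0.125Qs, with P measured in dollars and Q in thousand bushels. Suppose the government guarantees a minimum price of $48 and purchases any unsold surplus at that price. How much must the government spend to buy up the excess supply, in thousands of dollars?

13104

Rearranging supply gives Qs = 8P - 27. Equilibrium: 324 - 5P = 8P - 27, so 351 = 13P and P* = 27, Q* = 189.
The floor of 48 is above the equilibrium price 27, so it binds.
At P = 48: Qd = 324 - 5·48 = 84 and Qs = 8·48 - 27 = 357.
Surplus = Qs - Qd = 273.
Government expenditure = surplus × support price = 273 × 48 = 13104.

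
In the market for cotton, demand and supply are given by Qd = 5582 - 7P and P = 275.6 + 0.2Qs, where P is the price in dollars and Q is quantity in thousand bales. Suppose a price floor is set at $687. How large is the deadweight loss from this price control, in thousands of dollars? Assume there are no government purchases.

96171.6

Rearranging supply gives Qs = 5P - 1378. Setting quantity demanded equal to quantity supplied, 5582 - 7P = 5P - 1378, gives P* = 580 and Q* = 1522.
Because the floor (687) lies above the market-clearing price, it is binding.
At P = 687: Qd = 5582 - 7·687 = 773 and Qs = 5·687 - 1378 = 2057.
Quantity traded falls to 773. At Q = 773 the demand price is (5582 - 773)/7 = 687 and the supply price is (1378 + 773)/5 = 430.2.
Deadweight loss = ½ · (687 - 430.2) · (1522 - 773) = ½ · 256.8 · 749 = 96171.6.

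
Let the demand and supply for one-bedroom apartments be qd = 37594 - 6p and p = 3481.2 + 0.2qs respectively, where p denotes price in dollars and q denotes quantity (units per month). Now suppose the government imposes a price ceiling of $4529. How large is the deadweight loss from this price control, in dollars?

Rearranging supply gives qs = 5p - 17406. In a free market, 37594 - 6p = 5p - 17406 gives the equilibrium p* = 5000, q* = 7594.
Because the ceiling (4529) lies below the market-clearing price, it is binding.
At p = 4529: qd = 37594 - 6·4529 = 10420 and qs = 5·4529 - 17406 = 5239.
Quantity traded falls to 5239. At q = 5239 the demand price is (37594 - 5239)/6 = 5392.5 and the supply price is (17406 + 5239)/5 = 4529.
Deadweight loss = ½ · (5392.5 - 4529) · (7594 - 5239) = ½ · 863.5 · 2355 = 1016771.25.

1016771.25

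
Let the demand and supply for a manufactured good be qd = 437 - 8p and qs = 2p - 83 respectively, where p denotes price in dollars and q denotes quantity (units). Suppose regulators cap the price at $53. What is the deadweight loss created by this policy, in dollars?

0

Setting quantity demanded equal to quantity supplied, 437 - 8p = 2p - 83, gives p* = 52 and q* = 21.
The ceiling of 53 is above the equilibrium price 52, so it is not binding; the market clears at p* = 52, q* = 21.
Since the control does not bind, no trades are prevented and deadweight loss is zero.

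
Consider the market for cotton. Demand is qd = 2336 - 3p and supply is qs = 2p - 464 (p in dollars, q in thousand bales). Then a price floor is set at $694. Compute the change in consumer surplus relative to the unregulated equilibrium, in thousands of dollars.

-60970

In a free market, 2336 - 3p = 2p - 464 gives the equilibrium p* = 560, q* = 656.
The floor of 694 is above the equilibrium price 560, so it binds.
At p = 694: qd = 2336 - 3·694 = 254 and qs = 2·694 - 464 = 924.
Consumer surplus without the control is ½ · (2336/3 - 560) · 656 = 215168/3.
With the floor, consumers buy 254 units at 694, so CS = ½ · (2336/3 - 694) · 254 = 32258/3.
Change in consumer surplus = 32258/3 - 215168/3 = -60970.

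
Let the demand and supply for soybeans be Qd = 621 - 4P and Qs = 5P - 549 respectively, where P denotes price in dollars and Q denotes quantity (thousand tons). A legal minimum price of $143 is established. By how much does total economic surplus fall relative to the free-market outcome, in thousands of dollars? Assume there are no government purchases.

608.4

In a free market, 621 - 4P = 5P - 549 gives the equilibrium P* = 130, Q* = 101.
The floor of 143 is above the equilibrium price 130, so it binds.
At P = 143: Qd = 621 - 4·143 = 49 and Qs = 5·143 - 549 = 166.
Quantity traded falls to 49. At Q = 49 the demand price is (621 - 49)/4 = 143 and the supply price is (549 + 49)/5 = 119.6.
Deadweight loss = ½ · (143 - 119.6) · (101 - 49) = ½ · 23.4 · 52 = 608.4.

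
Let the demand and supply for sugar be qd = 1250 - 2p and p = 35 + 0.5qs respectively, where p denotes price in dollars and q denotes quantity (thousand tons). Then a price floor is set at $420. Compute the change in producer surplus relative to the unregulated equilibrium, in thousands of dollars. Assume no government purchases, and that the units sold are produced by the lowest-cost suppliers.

Rearranging supply gives qs = 2p - 70. In a free market, 1250 - 2p = 2p - 70 gives the equilibrium p* = 330, q* = 590.
Since 420 > 330, the floor is binding.
At p = 420: qd = 1250 - 2·420 = 410 and qs = 2·420 - 70 = 770.
Producer surplus without the control is ½ · (330 - 35) · 590 = 87025.
With the floor, 410 units are sold at 420. The supply price at q = 410 is 240, so PS = ½ · [(420 - 35) + (420 - 240)] · 410 = 115825.
Change in producer surplus = 115825 - 87025 = 28800.

28800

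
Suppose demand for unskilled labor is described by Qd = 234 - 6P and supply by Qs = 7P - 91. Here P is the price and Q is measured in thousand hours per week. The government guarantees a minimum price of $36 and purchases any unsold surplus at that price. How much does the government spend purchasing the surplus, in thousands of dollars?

5148

Without the control the market clears where 234 - 6P = 7P - 91, i.e. P* = 25 and Q* = 84.
The floor of 36 is above the equilibrium price 25, so it binds.
At P = 36: Qd = 234 - 6·36 = 18 and Qs = 7·36 - 91 = 161.
Surplus = Qs - Qd = 143.
Government expenditure = surplus × support price = 143 × 36 = 5148.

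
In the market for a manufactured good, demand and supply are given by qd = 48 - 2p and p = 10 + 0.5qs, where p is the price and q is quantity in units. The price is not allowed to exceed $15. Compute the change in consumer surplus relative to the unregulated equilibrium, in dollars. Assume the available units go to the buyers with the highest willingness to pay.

16

Rearranging supply gives qs = 2p - 20. Equilibrium: 48 - 2p = 2p - 20, so 68 = 4p and p* = 17, q* = 14.
Because the ceiling (15) lies below the market-clearing price, it is binding.
At p = 15: qd = 48 - 2·15 = 18 and qs = 2·15 - 20 = 10.
Consumer surplus without the control is ½ · (24 - 17) · 14 = 49.
With the ceiling, 10 units are sold at 15 (assume they go to the highest-value buyers). The demand price at q = 10 is 19, so CS = ½ · [(24 - 15) + (19 - 15)] · 10 = 65.
Change in consumer surplus = 65 - 49 = 16.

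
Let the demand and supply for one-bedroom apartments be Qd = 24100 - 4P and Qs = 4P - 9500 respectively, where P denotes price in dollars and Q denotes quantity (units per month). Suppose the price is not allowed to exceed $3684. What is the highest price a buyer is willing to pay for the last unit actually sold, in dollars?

In a free market, 24100 - 4P = 4P - 9500 gives the equilibrium P* = 4200, Q* = 7300.
Because the ceiling (3684) lies below the market-clearing price, it is binding.
At P = 3684: Qd = 24100 - 4·3684 = 9364 and Qs = 4·3684 - 9500 = 5236.
Only 5236 units reach the market. On the demand curve, the marginal buyer's willingness to pay at Q = 5236 is (24100 - 5236)/4 = 4716.

4716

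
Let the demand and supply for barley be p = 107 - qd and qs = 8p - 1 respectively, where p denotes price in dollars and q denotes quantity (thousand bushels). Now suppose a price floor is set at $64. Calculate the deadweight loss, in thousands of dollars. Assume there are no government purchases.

1521

Rearranging demand gives qd = 107 - p. Equilibrium: 107 - p = 8p - 1, so 108 = 9p and p* = 12, q* = 95.
Since 64 > 12, the floor is binding.
At p = 64: qd = 107 - 64 = 43 and qs = 8·64 - 1 = 511.
Quantity traded falls to 43. At q = 43 the demand price is 107 - 43 = 64 and the supply price is (1 + 43)/8 = 5.5.
Deadweight loss = ½ · (64 - 5.5) · (95 - 43) = ½ · 58.5 · 52 = 1521.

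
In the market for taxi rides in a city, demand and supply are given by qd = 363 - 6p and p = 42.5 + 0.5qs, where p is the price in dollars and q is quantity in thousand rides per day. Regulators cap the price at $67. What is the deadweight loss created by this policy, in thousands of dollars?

0

Rearranging supply gives qs = 2p - 85. Without the control the market clears where 363 - 6p = 2p - 85, i.e. p* = 56 and q* = 27.
Since 67 is above p* = 56, the ceiling does not bind and the free-market outcome prevails.
Since the control does not bind, no trades are prevented and deadweight loss is zero.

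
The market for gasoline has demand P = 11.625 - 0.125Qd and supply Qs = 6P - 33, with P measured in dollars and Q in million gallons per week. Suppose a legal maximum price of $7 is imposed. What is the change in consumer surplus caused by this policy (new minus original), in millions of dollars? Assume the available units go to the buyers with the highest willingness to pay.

Rearranging demand gives Qd = 93 - 8P. Without the control the market clears where 93 - 8P = 6P - 33, i.e. P* = 9 and Q* = 21.
Since 7 < 9, the ceiling is binding.
At P = 7: Qd = 93 - 8·7 = 37 and Qs = 6·7 - 33 = 9.
Consumer surplus without the control is ½ · (11.625 - 9) · 21 = 27.5625.
With the ceiling, 9 units are sold at 7 (assume they go to the highest-value buyers). The demand price at Q = 9 is 10.5, so CS = ½ · [(11.625 - 7) + (10.5 - 7)] · 9 = 36.5625.
Change in consumer surplus = 36.5625 - 27.5625 = 9.

9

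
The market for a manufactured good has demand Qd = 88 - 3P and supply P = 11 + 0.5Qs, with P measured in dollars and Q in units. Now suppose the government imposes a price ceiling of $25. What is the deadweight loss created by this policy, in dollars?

Rearranging supply gives Qs = 2P - 22. Without the control the market clears where 88 - 3P = 2P - 22, i.e. P* = 22 and Q* = 22.
Since 25 is above P* = 22, the ceiling does not bind and the free-market outcome prevails.
Since the control does not bind, no trades are prevented and deadweight loss is zero.

0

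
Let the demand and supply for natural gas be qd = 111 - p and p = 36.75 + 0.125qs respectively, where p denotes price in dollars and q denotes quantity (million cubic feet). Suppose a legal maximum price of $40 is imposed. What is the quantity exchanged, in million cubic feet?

26

Rearranging supply gives qs = 8p - 294. In a free market, 111 - p = 8p - 294 gives the equilibrium p* = 45, q* = 66.
The ceiling of 40 is below the equilibrium price 45, so it binds.
At p = 40: qd = 111 - 40 = 71 and qs = 8·40 - 294 = 26.
The quantity actually transacted is the short side, supply: 26.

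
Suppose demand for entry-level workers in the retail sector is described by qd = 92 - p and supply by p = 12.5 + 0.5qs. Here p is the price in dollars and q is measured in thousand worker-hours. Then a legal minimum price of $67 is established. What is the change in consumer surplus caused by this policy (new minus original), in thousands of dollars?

Rearranging supply gives qs = 2p - 25. Equilibrium: 92 - p = 2p - 25, so 117 = 3p and p* = 39, q* = 53.
Because the floor (67) lies above the market-clearing price, it is binding.
At p = 67: qd = 92 - 67 = 25 and qs = 2·67 - 25 = 109.
Consumer surplus without the control is ½ · (92 - 39) · 53 = 1404.5.
With the floor, consumers buy 25 units at 67, so CS = ½ · (92 - 67) · 25 = 312.5.
Change in consumer surplus = 312.5 - 1404.5 = -1092.

-1092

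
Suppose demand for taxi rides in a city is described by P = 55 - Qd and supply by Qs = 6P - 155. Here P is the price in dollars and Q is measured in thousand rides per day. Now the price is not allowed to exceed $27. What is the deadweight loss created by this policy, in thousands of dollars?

Rearranging demand gives Qd = 55 - P. In a free market, 55 - P = 6P - 155 gives the equilibrium P* = 30, Q* = 25.
Because the ceiling (27) lies below the market-clearing price, it is binding.
At P = 27: Qd = 55 - 27 = 28 and Qs = 6·27 - 155 = 7.
Quantity traded falls to 7. At Q = 7 the demand price is 55 - 7 = 48 and the supply price is (155 + 7)/6 = 27.
Deadweight loss = ½ · (48 - 27) · (25 - 7) = ½ · 21 · 18 = 189.

189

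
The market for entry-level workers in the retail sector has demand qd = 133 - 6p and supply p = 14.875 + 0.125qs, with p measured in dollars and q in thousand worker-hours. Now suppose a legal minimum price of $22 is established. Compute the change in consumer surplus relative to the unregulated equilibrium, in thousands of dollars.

-52

Rearranging supply gives qs = 8p - 119. Setting quantity demanded equal to quantity supplied, 133 - 6p = 8p - 119, gives p* = 18 and q* = 25.
Because the floor (22) lies above the market-clearing price, it is binding.
At p = 22: qd = 133 - 6·22 = 1 and qs = 8·22 - 119 = 57.
Consumer surplus without the control is ½ · (133/6 - 18) · 25 = 625/12.
With the floor, consumers buy 1 units at 22, so CS = ½ · (133/6 - 22) · 1 = 1/12.
Change in consumer surplus = 1/12 - 625/12 = -52.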